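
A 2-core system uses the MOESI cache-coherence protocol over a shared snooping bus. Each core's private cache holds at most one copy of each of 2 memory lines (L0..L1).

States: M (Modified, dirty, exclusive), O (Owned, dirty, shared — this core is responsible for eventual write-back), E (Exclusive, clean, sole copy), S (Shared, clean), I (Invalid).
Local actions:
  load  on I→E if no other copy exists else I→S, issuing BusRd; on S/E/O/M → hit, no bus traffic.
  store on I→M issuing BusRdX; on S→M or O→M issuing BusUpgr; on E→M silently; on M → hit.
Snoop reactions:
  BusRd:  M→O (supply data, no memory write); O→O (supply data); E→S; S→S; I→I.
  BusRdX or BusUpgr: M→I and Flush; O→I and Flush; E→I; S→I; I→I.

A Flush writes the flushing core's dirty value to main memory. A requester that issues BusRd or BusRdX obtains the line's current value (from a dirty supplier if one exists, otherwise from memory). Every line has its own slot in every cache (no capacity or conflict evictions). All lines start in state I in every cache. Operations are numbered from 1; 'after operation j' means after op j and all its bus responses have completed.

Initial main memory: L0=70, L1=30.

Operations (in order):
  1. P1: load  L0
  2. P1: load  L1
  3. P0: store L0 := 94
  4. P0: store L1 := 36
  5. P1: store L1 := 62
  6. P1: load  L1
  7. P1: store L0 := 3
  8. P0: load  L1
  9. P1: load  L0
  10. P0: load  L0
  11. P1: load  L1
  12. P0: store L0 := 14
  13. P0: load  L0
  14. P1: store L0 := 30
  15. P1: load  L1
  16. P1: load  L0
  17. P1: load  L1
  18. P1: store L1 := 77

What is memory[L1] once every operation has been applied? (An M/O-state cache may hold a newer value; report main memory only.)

  op1 P1: load  L0 → I/E on L0; bus BusRd; mem=70
  op2 P1: load  L1 → I/E on L1; bus BusRd; mem=30
  op3 P0: store L0 := 94 → M/I on L0; bus BusRdX; mem=70
  op4 P0: store L1 := 36 → M/I on L1; bus BusRdX; mem=30
  op5 P1: store L1 := 62 → I/M on L1; bus BusRdX Flush; mem=36
  op6 P1: load  L1 → I/M on L1; bus (none); mem=36
  op7 P1: store L0 := 3 → I/M on L0; bus BusRdX Flush; mem=94
  op8 P0: load  L1 → S/O on L1; bus BusRd; mem=36
  op9 P1: load  L0 → I/M on L0; bus (none); mem=94
  op10 P0: load  L0 → S/O on L0; bus BusRd; mem=94
  op11 P1: load  L1 → S/O on L1; bus (none); mem=36
  op12 P0: store L0 := 14 → M/I on L0; bus BusUpgr Flush; mem=3
  op13 P0: load  L0 → M/I on L0; bus (none); mem=3
  op14 P1: store L0 := 30 → I/M on L0; bus BusRdX Flush; mem=14
  op15 P1: load  L1 → S/O on L1; bus (none); mem=36
  op16 P1: load  L0 → I/M on L0; bus (none); mem=14
  op17 P1: load  L1 → S/O on L1; bus (none); mem=36
  op18 P1: store L1 := 77 → I/M on L1; bus BusUpgr; mem=36

memory[L1] = 36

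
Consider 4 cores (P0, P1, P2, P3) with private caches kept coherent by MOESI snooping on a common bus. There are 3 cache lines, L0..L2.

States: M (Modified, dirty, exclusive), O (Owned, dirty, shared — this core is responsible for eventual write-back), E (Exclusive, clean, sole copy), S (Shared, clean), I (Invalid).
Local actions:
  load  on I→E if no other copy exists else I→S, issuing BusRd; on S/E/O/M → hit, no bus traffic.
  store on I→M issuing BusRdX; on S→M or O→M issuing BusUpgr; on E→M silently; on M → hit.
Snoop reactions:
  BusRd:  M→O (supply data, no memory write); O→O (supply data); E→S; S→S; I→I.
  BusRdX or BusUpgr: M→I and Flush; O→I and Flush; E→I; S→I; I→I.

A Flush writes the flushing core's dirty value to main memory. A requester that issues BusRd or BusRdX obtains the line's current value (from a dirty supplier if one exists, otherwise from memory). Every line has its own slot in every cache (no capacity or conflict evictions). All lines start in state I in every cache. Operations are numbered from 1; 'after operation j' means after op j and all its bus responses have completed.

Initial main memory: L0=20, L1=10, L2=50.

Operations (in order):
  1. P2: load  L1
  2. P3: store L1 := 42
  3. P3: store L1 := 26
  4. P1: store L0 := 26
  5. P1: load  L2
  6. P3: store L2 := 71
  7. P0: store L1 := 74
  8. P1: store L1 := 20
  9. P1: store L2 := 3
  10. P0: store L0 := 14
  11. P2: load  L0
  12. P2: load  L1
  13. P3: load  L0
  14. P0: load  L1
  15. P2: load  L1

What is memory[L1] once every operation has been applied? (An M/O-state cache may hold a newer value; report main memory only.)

[1] P2: load  L1 | P0:I, P1:I, P2:E(10), P3:I | bus: BusRd
[2] P3: store L1 := 42 | P0:I, P1:I, P2:I, P3:M(42) | bus: BusRdX
[3] P3: store L1 := 26 | P0:I, P1:I, P2:I, P3:M(26) | bus: none
[4] P1: store L0 := 26 | P0:I, P1:M(26), P2:I, P3:I | bus: BusRdX
[5] P1: load  L2 | P0:I, P1:E(50), P2:I, P3:I | bus: BusRd
[6] P3: store L2 := 71 | P0:I, P1:I, P2:I, P3:M(71) | bus: BusRdX
[7] P0: store L1 := 74 | P0:M(74), P1:I, P2:I, P3:I | bus: BusRdX,Flush
[8] P1: store L1 := 20 | P0:I, P1:M(20), P2:I, P3:I | bus: BusRdX,Flush
[9] P1: store L2 := 3 | P0:I, P1:M(3), P2:I, P3:I | bus: BusRdX,Flush
[10] P0: store L0 := 14 | P0:M(14), P1:I, P2:I, P3:I | bus: BusRdX,Flush
[11] P2: load  L0 | P0:O(14), P1:I, P2:S(14), P3:I | bus: BusRd
[12] P2: load  L1 | P0:I, P1:O(20), P2:S(20), P3:I | bus: BusRd
[13] P3: load  L0 | P0:O(14), P1:I, P2:S(14), P3:S(14) | bus: BusRd
[14] P0: load  L1 | P0:S(20), P1:O(20), P2:S(20), P3:I | bus: BusRd
[15] P2: load  L1 | P0:S(20), P1:O(20), P2:S(20), P3:I | bus: none

memory[L1] = 74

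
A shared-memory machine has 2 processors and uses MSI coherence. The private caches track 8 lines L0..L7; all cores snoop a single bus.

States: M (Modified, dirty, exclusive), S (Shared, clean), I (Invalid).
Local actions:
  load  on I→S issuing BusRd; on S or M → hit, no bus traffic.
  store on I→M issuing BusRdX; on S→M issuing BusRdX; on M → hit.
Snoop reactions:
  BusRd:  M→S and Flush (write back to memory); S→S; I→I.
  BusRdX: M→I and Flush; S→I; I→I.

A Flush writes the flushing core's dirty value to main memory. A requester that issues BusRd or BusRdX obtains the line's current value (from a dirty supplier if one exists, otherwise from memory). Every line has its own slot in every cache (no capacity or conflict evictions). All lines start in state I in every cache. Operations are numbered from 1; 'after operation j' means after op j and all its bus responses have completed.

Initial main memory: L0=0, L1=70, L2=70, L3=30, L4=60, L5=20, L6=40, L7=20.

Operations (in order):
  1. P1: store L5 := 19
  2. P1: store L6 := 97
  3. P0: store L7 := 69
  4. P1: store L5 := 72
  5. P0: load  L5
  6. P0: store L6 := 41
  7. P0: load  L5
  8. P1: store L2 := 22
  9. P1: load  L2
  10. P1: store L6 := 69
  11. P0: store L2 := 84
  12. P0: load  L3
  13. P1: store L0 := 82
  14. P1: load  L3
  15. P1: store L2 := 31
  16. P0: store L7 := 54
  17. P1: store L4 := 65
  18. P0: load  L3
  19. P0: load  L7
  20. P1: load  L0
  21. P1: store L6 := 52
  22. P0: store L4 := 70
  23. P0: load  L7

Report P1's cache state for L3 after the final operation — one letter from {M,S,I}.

[1] P1: store L5 := 19 | P0:I, P1:M(19) | bus: BusRdX
[2] P1: store L6 := 97 | P0:I, P1:M(97) | bus: BusRdX
[3] P0: store L7 := 69 | P0:M(69), P1:I | bus: BusRdX
[4] P1: store L5 := 72 | P0:I, P1:M(72) | bus: none
[5] P0: load  L5 | P0:S(72), P1:S(72) | bus: BusRd,Flush
[6] P0: store L6 := 41 | P0:M(41), P1:I | bus: BusRdX,Flush
[7] P0: load  L5 | P0:S(72), P1:S(72) | bus: none
[8] P1: store L2 := 22 | P0:I, P1:M(22) | bus: BusRdX
[9] P1: load  L2 | P0:I, P1:M(22) | bus: none
[10] P1: store L6 := 69 | P0:I, P1:M(69) | bus: BusRdX,Flush
[11] P0: store L2 := 84 | P0:M(84), P1:I | bus: BusRdX,Flush
[12] P0: load  L3 | P0:S(30), P1:I | bus: BusRd
[13] P1: store L0 := 82 | P0:I, P1:M(82) | bus: BusRdX
[14] P1: load  L3 | P0:S(30), P1:S(30) | bus: BusRd
[15] P1: store L2 := 31 | P0:I, P1:M(31) | bus: BusRdX,Flush
[16] P0: store L7 := 54 | P0:M(54), P1:I | bus: none
[17] P1: store L4 := 65 | P0:I, P1:M(65) | bus: BusRdX
[18] P0: load  L3 | P0:S(30), P1:S(30) | bus: none
[19] P0: load  L7 | P0:M(54), P1:I | bus: none
[20] P1: load  L0 | P0:I, P1:M(82) | bus: none
[21] P1: store L6 := 52 | P0:I, P1:M(52) | bus: none
[22] P0: store L4 := 70 | P0:M(70), P1:I | bus: BusRdX,Flush
[23] P0: load  L7 | P0:M(54), P1:I | bus: none

state = S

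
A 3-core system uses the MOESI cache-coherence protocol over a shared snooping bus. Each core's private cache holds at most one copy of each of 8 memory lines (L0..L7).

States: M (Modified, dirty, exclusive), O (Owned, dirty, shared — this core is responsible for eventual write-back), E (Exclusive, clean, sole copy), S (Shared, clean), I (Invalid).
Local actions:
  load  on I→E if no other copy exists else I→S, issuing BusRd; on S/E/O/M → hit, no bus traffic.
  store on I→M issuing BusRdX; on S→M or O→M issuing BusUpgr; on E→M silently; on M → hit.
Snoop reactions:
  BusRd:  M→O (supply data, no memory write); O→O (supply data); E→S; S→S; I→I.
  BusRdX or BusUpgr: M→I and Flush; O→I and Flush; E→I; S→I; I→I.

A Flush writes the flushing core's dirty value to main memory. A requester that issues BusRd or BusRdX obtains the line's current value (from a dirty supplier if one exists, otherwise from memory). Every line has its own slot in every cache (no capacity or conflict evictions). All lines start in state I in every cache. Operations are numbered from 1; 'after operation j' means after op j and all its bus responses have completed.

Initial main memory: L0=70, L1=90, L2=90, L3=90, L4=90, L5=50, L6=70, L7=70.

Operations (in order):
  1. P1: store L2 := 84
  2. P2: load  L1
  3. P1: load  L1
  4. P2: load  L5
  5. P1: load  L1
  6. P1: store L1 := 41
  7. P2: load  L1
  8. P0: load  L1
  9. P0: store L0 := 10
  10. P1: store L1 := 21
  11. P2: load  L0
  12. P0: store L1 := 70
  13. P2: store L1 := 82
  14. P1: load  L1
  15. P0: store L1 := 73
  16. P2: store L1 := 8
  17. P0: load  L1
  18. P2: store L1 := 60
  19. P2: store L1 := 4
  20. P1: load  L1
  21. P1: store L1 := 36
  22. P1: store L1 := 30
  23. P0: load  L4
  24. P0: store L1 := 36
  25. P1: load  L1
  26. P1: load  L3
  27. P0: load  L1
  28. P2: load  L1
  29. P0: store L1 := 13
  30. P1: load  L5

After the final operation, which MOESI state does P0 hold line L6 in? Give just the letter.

step 1: P1: store L2 := 84  ⟶  IMI  (L2)  txn=BusRdX  M[L2]=90
step 2: P2: load  L1  ⟶  IIE  (L1)  txn=BusRd  M[L1]=90
step 3: P1: load  L1  ⟶  ISS  (L1)  txn=BusRd  M[L1]=90
step 4: P2: load  L5  ⟶  IIE  (L5)  txn=BusRd  M[L5]=50
step 5: P1: load  L1  ⟶  ISS  (L1)  txn=∅  M[L1]=90
step 6: P1: store L1 := 41  ⟶  IMI  (L1)  txn=BusUpgr  M[L1]=90
step 7: P2: load  L1  ⟶  IOS  (L1)  txn=BusRd  M[L1]=90
step 8: P0: load  L1  ⟶  SOS  (L1)  txn=BusRd  M[L1]=90
step 9: P0: store L0 := 10  ⟶  MII  (L0)  txn=BusRdX  M[L0]=70
step 10: P1: store L1 := 21  ⟶  IMI  (L1)  txn=BusUpgr  M[L1]=90
step 11: P2: load  L0  ⟶  OIS  (L0)  txn=BusRd  M[L0]=70
step 12: P0: store L1 := 70  ⟶  MII  (L1)  txn=BusRdX+Flush  M[L1]=21
step 13: P2: store L1 := 82  ⟶  IIM  (L1)  txn=BusRdX+Flush  M[L1]=70
step 14: P1: load  L1  ⟶  ISO  (L1)  txn=BusRd  M[L1]=70
step 15: P0: store L1 := 73  ⟶  MII  (L1)  txn=BusRdX+Flush  M[L1]=82
step 16: P2: store L1 := 8  ⟶  IIM  (L1)  txn=BusRdX+Flush  M[L1]=73
step 17: P0: load  L1  ⟶  SIO  (L1)  txn=BusRd  M[L1]=73
step 18: P2: store L1 := 60  ⟶  IIM  (L1)  txn=BusUpgr  M[L1]=73
step 19: P2: store L1 := 4  ⟶  IIM  (L1)  txn=∅  M[L1]=73
step 20: P1: load  L1  ⟶  ISO  (L1)  txn=BusRd  M[L1]=73
step 21: P1: store L1 := 36  ⟶  IMI  (L1)  txn=BusUpgr+Flush  M[L1]=4
step 22: P1: store L1 := 30  ⟶  IMI  (L1)  txn=∅  M[L1]=4
step 23: P0: load  L4  ⟶  EII  (L4)  txn=BusRd  M[L4]=90
step 24: P0: store L1 := 36  ⟶  MII  (L1)  txn=BusRdX+Flush  M[L1]=30
step 25: P1: load  L1  ⟶  OSI  (L1)  txn=BusRd  M[L1]=30
step 26: P1: load  L3  ⟶  IEI  (L3)  txn=BusRd  M[L3]=90
step 27: P0: load  L1  ⟶  OSI  (L1)  txn=∅  M[L1]=30
step 28: P2: load  L1  ⟶  OSS  (L1)  txn=BusRd  M[L1]=30
step 29: P0: store L1 := 13  ⟶  MII  (L1)  txn=BusUpgr  M[L1]=30
step 30: P1: load  L5  ⟶  ISS  (L5)  txn=BusRd  M[L5]=50

state = I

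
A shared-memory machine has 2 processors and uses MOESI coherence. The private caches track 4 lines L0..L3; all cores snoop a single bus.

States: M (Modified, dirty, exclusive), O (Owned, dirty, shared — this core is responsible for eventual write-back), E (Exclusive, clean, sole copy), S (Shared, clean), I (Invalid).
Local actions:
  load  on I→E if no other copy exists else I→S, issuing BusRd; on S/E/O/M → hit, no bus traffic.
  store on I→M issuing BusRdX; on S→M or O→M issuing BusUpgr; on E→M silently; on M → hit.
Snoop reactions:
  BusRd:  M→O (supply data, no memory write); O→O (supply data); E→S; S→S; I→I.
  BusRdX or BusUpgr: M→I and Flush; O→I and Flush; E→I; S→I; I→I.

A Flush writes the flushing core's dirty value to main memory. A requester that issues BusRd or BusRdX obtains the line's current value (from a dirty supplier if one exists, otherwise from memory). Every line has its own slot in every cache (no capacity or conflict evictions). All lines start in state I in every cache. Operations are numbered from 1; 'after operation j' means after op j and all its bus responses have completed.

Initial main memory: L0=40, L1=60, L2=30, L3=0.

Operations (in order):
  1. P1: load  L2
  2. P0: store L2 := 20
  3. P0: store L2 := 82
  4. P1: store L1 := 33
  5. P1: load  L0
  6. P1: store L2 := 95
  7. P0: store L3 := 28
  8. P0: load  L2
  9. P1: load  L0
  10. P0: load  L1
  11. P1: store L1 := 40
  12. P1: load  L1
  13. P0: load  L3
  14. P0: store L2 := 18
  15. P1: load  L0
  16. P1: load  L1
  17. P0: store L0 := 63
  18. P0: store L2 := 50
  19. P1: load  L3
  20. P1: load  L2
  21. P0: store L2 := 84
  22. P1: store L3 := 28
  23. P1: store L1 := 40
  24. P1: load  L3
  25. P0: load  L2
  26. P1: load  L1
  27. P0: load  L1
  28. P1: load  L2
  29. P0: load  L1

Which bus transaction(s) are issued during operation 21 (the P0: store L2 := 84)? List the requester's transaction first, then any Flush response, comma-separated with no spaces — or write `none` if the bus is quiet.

step 1: P1: load  L2  ⟶  IE  (L2)  txn=BusRd  M[L2]=30
step 2: P0: store L2 := 20  ⟶  MI  (L2)  txn=BusRdX  M[L2]=30
step 3: P0: store L2 := 82  ⟶  MI  (L2)  txn=∅  M[L2]=30
step 4: P1: store L1 := 33  ⟶  IM  (L1)  txn=BusRdX  M[L1]=60
step 5: P1: load  L0  ⟶  IE  (L0)  txn=BusRd  M[L0]=40
step 6: P1: store L2 := 95  ⟶  IM  (L2)  txn=BusRdX+Flush  M[L2]=82
step 7: P0: store L3 := 28  ⟶  MI  (L3)  txn=BusRdX  M[L3]=0
step 8: P0: load  L2  ⟶  SO  (L2)  txn=BusRd  M[L2]=82
step 9: P1: load  L0  ⟶  IE  (L0)  txn=∅  M[L0]=40
step 10: P0: load  L1  ⟶  SO  (L1)  txn=BusRd  M[L1]=60
step 11: P1: store L1 := 40  ⟶  IM  (L1)  txn=BusUpgr  M[L1]=60
step 12: P1: load  L1  ⟶  IM  (L1)  txn=∅  M[L1]=60
step 13: P0: load  L3  ⟶  MI  (L3)  txn=∅  M[L3]=0
step 14: P0: store L2 := 18  ⟶  MI  (L2)  txn=BusUpgr+Flush  M[L2]=95
step 15: P1: load  L0  ⟶  IE  (L0)  txn=∅  M[L0]=40
step 16: P1: load  L1  ⟶  IM  (L1)  txn=∅  M[L1]=60
step 17: P0: store L0 := 63  ⟶  MI  (L0)  txn=BusRdX  M[L0]=40
step 18: P0: store L2 := 50  ⟶  MI  (L2)  txn=∅  M[L2]=95
step 19: P1: load  L3  ⟶  OS  (L3)  txn=BusRd  M[L3]=0
step 20: P1: load  L2  ⟶  OS  (L2)  txn=BusRd  M[L2]=95
step 21: P0: store L2 := 84  ⟶  MI  (L2)  txn=BusUpgr  M[L2]=95
step 22: P1: store L3 := 28  ⟶  IM  (L3)  txn=BusUpgr+Flush  M[L3]=28
step 23: P1: store L1 := 40  ⟶  IM  (L1)  txn=∅  M[L1]=60
step 24: P1: load  L3  ⟶  IM  (L3)  txn=∅  M[L3]=28
step 25: P0: load  L2  ⟶  MI  (L2)  txn=∅  M[L2]=95
step 26: P1: load  L1  ⟶  IM  (L1)  txn=∅  M[L1]=60
step 27: P0: load  L1  ⟶  SO  (L1)  txn=BusRd  M[L1]=60
step 28: P1: load  L2  ⟶  OS  (L2)  txn=BusRd  M[L2]=95
step 29: P0: load  L1  ⟶  SO  (L1)  txn=∅  M[L1]=60

bus = BusUpgr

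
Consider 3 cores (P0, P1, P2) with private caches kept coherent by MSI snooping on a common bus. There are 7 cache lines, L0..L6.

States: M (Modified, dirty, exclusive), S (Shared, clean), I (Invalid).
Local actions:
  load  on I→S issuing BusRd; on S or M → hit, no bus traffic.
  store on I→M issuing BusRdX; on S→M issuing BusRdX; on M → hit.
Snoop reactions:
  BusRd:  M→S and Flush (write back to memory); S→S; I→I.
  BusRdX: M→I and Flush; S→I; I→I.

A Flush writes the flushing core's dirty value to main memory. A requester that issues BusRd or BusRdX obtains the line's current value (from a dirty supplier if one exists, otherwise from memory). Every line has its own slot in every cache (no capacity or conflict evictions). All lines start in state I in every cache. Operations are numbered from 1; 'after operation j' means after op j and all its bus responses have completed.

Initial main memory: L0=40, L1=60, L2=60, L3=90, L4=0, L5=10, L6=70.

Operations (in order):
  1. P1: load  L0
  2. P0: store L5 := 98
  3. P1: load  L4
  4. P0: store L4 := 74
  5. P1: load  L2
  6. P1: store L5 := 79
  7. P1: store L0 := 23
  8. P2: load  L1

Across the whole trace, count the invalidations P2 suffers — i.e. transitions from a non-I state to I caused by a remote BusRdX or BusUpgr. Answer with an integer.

step 1: P1: load  L0  ⟶  ISI  (L0)  txn=BusRd  M[L0]=40
step 2: P0: store L5 := 98  ⟶  MII  (L5)  txn=BusRdX  M[L5]=10
step 3: P1: load  L4  ⟶  ISI  (L4)  txn=BusRd  M[L4]=0
step 4: P0: store L4 := 74  ⟶  MII  (L4)  txn=BusRdX  M[L4]=0
step 5: P1: load  L2  ⟶  ISI  (L2)  txn=BusRd  M[L2]=60
step 6: P1: store L5 := 79  ⟶  IMI  (L5)  txn=BusRdX+Flush  M[L5]=98
step 7: P1: store L0 := 23  ⟶  IMI  (L0)  txn=BusRdX  M[L0]=40
step 8: P2: load  L1  ⟶  IIS  (L1)  txn=BusRd  M[L1]=60

invalidations = 0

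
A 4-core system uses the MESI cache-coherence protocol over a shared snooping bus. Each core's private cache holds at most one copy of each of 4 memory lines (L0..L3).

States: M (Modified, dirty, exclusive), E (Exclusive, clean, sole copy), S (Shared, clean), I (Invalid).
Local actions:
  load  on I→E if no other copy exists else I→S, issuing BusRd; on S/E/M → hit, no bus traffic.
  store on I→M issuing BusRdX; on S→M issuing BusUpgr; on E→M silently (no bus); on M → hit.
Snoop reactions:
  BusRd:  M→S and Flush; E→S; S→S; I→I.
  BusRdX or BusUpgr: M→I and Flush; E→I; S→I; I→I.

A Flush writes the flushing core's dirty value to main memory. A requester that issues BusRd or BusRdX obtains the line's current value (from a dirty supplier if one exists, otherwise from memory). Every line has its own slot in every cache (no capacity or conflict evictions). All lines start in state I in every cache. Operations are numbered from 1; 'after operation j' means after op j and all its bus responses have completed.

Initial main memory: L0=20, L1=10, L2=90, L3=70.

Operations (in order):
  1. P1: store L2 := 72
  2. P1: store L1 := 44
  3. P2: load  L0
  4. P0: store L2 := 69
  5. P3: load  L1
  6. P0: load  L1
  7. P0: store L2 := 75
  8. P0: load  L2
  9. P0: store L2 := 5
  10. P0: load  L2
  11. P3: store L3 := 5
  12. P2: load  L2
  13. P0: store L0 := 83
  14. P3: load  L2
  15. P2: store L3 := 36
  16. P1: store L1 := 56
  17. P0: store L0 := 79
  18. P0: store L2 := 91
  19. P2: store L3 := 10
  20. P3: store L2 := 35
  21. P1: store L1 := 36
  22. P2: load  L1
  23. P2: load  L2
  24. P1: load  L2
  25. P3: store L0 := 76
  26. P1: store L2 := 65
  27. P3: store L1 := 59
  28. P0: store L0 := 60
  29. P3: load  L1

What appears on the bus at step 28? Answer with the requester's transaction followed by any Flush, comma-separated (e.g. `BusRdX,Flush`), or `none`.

bus = BusRdX,Flush

  op1 P1: store L2 := 72 → I/M/I/I on L2; bus BusRdX; mem=90
  op2 P1: store L1 := 44 → I/M/I/I on L1; bus BusRdX; mem=10
  op3 P2: load  L0 → I/I/E/I on L0; bus BusRd; mem=20
  op4 P0: store L2 := 69 → M/I/I/I on L2; bus BusRdX Flush; mem=72
  op5 P3: load  L1 → I/S/I/S on L1; bus BusRd Flush; mem=44
  op6 P0: load  L1 → S/S/I/S on L1; bus BusRd; mem=44
  op7 P0: store L2 := 75 → M/I/I/I on L2; bus (none); mem=72
  op8 P0: load  L2 → M/I/I/I on L2; bus (none); mem=72
  op9 P0: store L2 := 5 → M/I/I/I on L2; bus (none); mem=72
  op10 P0: load  L2 → M/I/I/I on L2; bus (none); mem=72
  op11 P3: store L3 := 5 → I/I/I/M on L3; bus BusRdX; mem=70
  op12 P2: load  L2 → S/I/S/I on L2; bus BusRd Flush; mem=5
  op13 P0: store L0 := 83 → M/I/I/I on L0; bus BusRdX; mem=20
  op14 P3: load  L2 → S/I/S/S on L2; bus BusRd; mem=5
  op15 P2: store L3 := 36 → I/I/M/I on L3; bus BusRdX Flush; mem=5
  op16 P1: store L1 := 56 → I/M/I/I on L1; bus BusUpgr; mem=44
  op17 P0: store L0 := 79 → M/I/I/I on L0; bus (none); mem=20
  op18 P0: store L2 := 91 → M/I/I/I on L2; bus BusUpgr; mem=5
  op19 P2: store L3 := 10 → I/I/M/I on L3; bus (none); mem=5
  op20 P3: store L2 := 35 → I/I/I/M on L2; bus BusRdX Flush; mem=91
  op21 P1: store L1 := 36 → I/M/I/I on L1; bus (none); mem=44
  op22 P2: load  L1 → I/S/S/I on L1; bus BusRd Flush; mem=36
  op23 P2: load  L2 → I/I/S/S on L2; bus BusRd Flush; mem=35
  op24 P1: load  L2 → I/S/S/S on L2; bus BusRd; mem=35
  op25 P3: store L0 := 76 → I/I/I/M on L0; bus BusRdX Flush; mem=79
  op26 P1: store L2 := 65 → I/M/I/I on L2; bus BusUpgr; mem=35
  op27 P3: store L1 := 59 → I/I/I/M on L1; bus BusRdX; mem=36
  op28 P0: store L0 := 60 → M/I/I/I on L0; bus BusRdX Flush; mem=76
  op29 P3: load  L1 → I/I/I/M on L1; bus (none); mem=36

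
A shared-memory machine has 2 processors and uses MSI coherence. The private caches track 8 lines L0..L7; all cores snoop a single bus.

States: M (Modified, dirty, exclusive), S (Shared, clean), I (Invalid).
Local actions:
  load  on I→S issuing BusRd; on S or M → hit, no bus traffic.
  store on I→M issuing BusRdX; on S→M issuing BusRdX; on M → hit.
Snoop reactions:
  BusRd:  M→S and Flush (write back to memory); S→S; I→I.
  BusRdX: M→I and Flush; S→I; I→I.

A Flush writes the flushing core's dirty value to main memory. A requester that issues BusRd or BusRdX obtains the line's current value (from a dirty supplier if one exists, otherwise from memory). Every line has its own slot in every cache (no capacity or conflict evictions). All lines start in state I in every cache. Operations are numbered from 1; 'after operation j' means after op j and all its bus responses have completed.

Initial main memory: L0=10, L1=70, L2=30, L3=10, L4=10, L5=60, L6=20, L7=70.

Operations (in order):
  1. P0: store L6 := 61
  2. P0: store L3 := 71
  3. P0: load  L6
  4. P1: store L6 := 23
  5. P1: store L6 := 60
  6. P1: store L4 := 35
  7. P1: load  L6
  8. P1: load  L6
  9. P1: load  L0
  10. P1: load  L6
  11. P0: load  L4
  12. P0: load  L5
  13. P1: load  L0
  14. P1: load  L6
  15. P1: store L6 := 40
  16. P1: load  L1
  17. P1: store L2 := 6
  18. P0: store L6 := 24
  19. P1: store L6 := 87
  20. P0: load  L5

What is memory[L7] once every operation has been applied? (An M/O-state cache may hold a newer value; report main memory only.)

memory[L7] = 70

[1] P0: store L6 := 61 | P0:M(61), P1:I | bus: BusRdX
[2] P0: store L3 := 71 | P0:M(71), P1:I | bus: BusRdX
[3] P0: load  L6 | P0:M(61), P1:I | bus: none
[4] P1: store L6 := 23 | P0:I, P1:M(23) | bus: BusRdX,Flush
[5] P1: store L6 := 60 | P0:I, P1:M(60) | bus: none
[6] P1: store L4 := 35 | P0:I, P1:M(35) | bus: BusRdX
[7] P1: load  L6 | P0:I, P1:M(60) | bus: none
[8] P1: load  L6 | P0:I, P1:M(60) | bus: none
[9] P1: load  L0 | P0:I, P1:S(10) | bus: BusRd
[10] P1: load  L6 | P0:I, P1:M(60) | bus: none
[11] P0: load  L4 | P0:S(35), P1:S(35) | bus: BusRd,Flush
[12] P0: load  L5 | P0:S(60), P1:I | bus: BusRd
[13] P1: load  L0 | P0:I, P1:S(10) | bus: none
[14] P1: load  L6 | P0:I, P1:M(60) | bus: none
[15] P1: store L6 := 40 | P0:I, P1:M(40) | bus: none
[16] P1: load  L1 | P0:I, P1:S(70) | bus: BusRd
[17] P1: store L2 := 6 | P0:I, P1:M(6) | bus: BusRdX
[18] P0: store L6 := 24 | P0:M(24), P1:I | bus: BusRdX,Flush
[19] P1: store L6 := 87 | P0:I, P1:M(87) | bus: BusRdX,Flush
[20] P0: load  L5 | P0:S(60), P1:I | bus: none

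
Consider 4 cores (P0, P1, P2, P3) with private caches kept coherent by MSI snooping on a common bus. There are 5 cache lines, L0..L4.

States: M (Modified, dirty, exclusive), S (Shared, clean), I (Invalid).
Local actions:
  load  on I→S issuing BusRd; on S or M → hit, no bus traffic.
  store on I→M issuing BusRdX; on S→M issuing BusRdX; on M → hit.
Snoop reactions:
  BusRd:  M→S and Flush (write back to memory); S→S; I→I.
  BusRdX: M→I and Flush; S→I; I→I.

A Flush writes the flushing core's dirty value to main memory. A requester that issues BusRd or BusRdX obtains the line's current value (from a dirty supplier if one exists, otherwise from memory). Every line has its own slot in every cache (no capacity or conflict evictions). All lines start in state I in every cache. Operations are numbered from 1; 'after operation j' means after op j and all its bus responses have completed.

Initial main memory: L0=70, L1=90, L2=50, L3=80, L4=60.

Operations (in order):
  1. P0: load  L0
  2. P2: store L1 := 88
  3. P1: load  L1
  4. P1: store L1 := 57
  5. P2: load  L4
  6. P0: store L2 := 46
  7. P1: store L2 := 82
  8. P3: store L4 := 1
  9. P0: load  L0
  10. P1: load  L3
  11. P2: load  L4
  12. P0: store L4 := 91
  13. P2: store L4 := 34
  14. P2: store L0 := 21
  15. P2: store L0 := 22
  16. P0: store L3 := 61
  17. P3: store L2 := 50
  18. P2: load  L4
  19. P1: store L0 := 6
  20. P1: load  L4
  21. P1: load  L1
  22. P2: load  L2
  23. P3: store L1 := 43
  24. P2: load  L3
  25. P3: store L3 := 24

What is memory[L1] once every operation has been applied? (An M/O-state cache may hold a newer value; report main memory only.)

  op1 P0: load  L0 → S/I/I/I on L0; bus BusRd; mem=70
  op2 P2: store L1 := 88 → I/I/M/I on L1; bus BusRdX; mem=90
  op3 P1: load  L1 → I/S/S/I on L1; bus BusRd Flush; mem=88
  op4 P1: store L1 := 57 → I/M/I/I on L1; bus BusRdX; mem=88
  op5 P2: load  L4 → I/I/S/I on L4; bus BusRd; mem=60
  op6 P0: store L2 := 46 → M/I/I/I on L2; bus BusRdX; mem=50
  op7 P1: store L2 := 82 → I/M/I/I on L2; bus BusRdX Flush; mem=46
  op8 P3: store L4 := 1 → I/I/I/M on L4; bus BusRdX; mem=60
  op9 P0: load  L0 → S/I/I/I on L0; bus (none); mem=70
  op10 P1: load  L3 → I/S/I/I on L3; bus BusRd; mem=80
  op11 P2: load  L4 → I/I/S/S on L4; bus BusRd Flush; mem=1
  op12 P0: store L4 := 91 → M/I/I/I on L4; bus BusRdX; mem=1
  op13 P2: store L4 := 34 → I/I/M/I on L4; bus BusRdX Flush; mem=91
  op14 P2: store L0 := 21 → I/I/M/I on L0; bus BusRdX; mem=70
  op15 P2: store L0 := 22 → I/I/M/I on L0; bus (none); mem=70
  op16 P0: store L3 := 61 → M/I/I/I on L3; bus BusRdX; mem=80
  op17 P3: store L2 := 50 → I/I/I/M on L2; bus BusRdX Flush; mem=82
  op18 P2: load  L4 → I/I/M/I on L4; bus (none); mem=91
  op19 P1: store L0 := 6 → I/M/I/I on L0; bus BusRdX Flush; mem=22
  op20 P1: load  L4 → I/S/S/I on L4; bus BusRd Flush; mem=34
  op21 P1: load  L1 → I/M/I/I on L1; bus (none); mem=88
  op22 P2: load  L2 → I/I/S/S on L2; bus BusRd Flush; mem=50
  op23 P3: store L1 := 43 → I/I/I/M on L1; bus BusRdX Flush; mem=57
  op24 P2: load  L3 → S/I/S/I on L3; bus BusRd Flush; mem=61
  op25 P3: store L3 := 24 → I/I/I/M on L3; bus BusRdX; mem=61

memory[L1] = 57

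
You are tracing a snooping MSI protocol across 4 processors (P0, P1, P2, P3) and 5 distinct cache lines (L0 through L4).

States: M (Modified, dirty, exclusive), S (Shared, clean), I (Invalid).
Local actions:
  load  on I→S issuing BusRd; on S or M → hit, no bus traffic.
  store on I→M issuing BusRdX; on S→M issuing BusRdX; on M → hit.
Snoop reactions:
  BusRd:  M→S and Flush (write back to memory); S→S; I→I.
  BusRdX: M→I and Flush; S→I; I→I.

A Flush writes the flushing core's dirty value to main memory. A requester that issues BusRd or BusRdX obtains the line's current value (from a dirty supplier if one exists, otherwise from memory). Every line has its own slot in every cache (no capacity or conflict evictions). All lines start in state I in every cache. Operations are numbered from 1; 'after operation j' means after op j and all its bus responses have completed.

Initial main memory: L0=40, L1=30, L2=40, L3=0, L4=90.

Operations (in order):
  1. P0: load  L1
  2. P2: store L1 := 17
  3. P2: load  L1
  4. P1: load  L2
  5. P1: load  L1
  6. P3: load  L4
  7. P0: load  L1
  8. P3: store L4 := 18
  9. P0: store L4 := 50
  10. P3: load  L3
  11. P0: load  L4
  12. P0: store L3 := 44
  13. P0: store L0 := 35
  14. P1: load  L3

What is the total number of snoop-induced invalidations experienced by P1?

1. P0: load  L1  bus=[BusRd]  L1: P0=S P1=I P2=I P3=I  mem[L1]=30
2. P2: store L1 := 17  bus=[BusRdX]  L1: P0=I P1=I P2=M P3=I  mem[L1]=30
3. P2: load  L1  bus=[-]  L1: P0=I P1=I P2=M P3=I  mem[L1]=30
4. P1: load  L2  bus=[BusRd]  L2: P0=I P1=S P2=I P3=I  mem[L2]=40
5. P1: load  L1  bus=[BusRd,Flush]  L1: P0=I P1=S P2=S P3=I  mem[L1]=17
6. P3: load  L4  bus=[BusRd]  L4: P0=I P1=I P2=I P3=S  mem[L4]=90
7. P0: load  L1  bus=[BusRd]  L1: P0=S P1=S P2=S P3=I  mem[L1]=17
8. P3: store L4 := 18  bus=[BusRdX]  L4: P0=I P1=I P2=I P3=M  mem[L4]=90
9. P0: store L4 := 50  bus=[BusRdX,Flush]  L4: P0=M P1=I P2=I P3=I  mem[L4]=18
10. P3: load  L3  bus=[BusRd]  L3: P0=I P1=I P2=I P3=S  mem[L3]=0
11. P0: load  L4  bus=[-]  L4: P0=M P1=I P2=I P3=I  mem[L4]=18
12. P0: store L3 := 44  bus=[BusRdX]  L3: P0=M P1=I P2=I P3=I  mem[L3]=0
13. P0: store L0 := 35  bus=[BusRdX]  L0: P0=M P1=I P2=I P3=I  mem[L0]=40
14. P1: load  L3  bus=[BusRd,Flush]  L3: P0=S P1=S P2=I P3=I  mem[L3]=44

invalidations = 0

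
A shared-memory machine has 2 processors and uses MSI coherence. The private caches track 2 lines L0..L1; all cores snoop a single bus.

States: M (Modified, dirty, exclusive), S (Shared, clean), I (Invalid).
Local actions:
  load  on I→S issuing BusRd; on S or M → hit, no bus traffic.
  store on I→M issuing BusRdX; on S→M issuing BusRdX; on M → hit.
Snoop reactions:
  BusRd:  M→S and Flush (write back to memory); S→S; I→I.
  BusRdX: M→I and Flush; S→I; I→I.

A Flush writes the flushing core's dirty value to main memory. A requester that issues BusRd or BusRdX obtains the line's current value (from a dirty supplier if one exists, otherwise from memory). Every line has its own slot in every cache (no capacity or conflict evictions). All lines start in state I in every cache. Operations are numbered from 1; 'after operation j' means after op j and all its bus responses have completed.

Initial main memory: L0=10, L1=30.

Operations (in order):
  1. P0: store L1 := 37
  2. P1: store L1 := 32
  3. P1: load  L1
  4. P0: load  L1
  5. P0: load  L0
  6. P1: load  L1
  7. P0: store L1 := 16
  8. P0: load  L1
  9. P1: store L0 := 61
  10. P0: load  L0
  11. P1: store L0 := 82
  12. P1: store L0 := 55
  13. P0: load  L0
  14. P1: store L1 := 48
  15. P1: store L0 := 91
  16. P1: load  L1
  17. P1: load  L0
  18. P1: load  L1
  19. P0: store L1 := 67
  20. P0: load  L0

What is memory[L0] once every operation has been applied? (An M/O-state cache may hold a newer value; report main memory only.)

memory[L0] = 91

step 1: P0: store L1 := 37  ⟶  MI  (L1)  txn=BusRdX  M[L1]=30
step 2: P1: store L1 := 32  ⟶  IM  (L1)  txn=BusRdX+Flush  M[L1]=37
step 3: P1: load  L1  ⟶  IM  (L1)  txn=∅  M[L1]=37
step 4: P0: load  L1  ⟶  SS  (L1)  txn=BusRd+Flush  M[L1]=32
step 5: P0: load  L0  ⟶  SI  (L0)  txn=BusRd  M[L0]=10
step 6: P1: load  L1  ⟶  SS  (L1)  txn=∅  M[L1]=32
step 7: P0: store L1 := 16  ⟶  MI  (L1)  txn=BusRdX  M[L1]=32
step 8: P0: load  L1  ⟶  MI  (L1)  txn=∅  M[L1]=32
step 9: P1: store L0 := 61  ⟶  IM  (L0)  txn=BusRdX  M[L0]=10
step 10: P0: load  L0  ⟶  SS  (L0)  txn=BusRd+Flush  M[L0]=61
step 11: P1: store L0 := 82  ⟶  IM  (L0)  txn=BusRdX  M[L0]=61
step 12: P1: store L0 := 55  ⟶  IM  (L0)  txn=∅  M[L0]=61
step 13: P0: load  L0  ⟶  SS  (L0)  txn=BusRd+Flush  M[L0]=55
step 14: P1: store L1 := 48  ⟶  IM  (L1)  txn=BusRdX+Flush  M[L1]=16
step 15: P1: store L0 := 91  ⟶  IM  (L0)  txn=BusRdX  M[L0]=55
step 16: P1: load  L1  ⟶  IM  (L1)  txn=∅  M[L1]=16
step 17: P1: load  L0  ⟶  IM  (L0)  txn=∅  M[L0]=55
step 18: P1: load  L1  ⟶  IM  (L1)  txn=∅  M[L1]=16
step 19: P0: store L1 := 67  ⟶  MI  (L1)  txn=BusRdX+Flush  M[L1]=48
step 20: P0: load  L0  ⟶  SS  (L0)  txn=BusRd+Flush  M[L0]=91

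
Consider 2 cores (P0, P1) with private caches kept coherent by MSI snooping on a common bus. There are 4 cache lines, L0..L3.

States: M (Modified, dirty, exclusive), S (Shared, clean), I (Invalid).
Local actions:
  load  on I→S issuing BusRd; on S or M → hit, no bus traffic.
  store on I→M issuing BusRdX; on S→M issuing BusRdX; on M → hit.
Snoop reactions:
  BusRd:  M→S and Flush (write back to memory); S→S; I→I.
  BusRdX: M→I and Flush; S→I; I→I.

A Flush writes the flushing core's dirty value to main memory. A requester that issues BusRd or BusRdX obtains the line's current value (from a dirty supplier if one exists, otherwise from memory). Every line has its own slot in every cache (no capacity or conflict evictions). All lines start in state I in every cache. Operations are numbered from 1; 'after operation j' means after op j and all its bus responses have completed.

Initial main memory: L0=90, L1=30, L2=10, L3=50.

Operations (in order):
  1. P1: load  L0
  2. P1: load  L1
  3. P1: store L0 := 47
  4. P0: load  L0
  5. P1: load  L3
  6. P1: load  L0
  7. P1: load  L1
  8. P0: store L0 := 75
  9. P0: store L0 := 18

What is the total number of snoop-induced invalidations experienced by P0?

invalidations = 0

1. P1: load  L0  bus=[BusRd]  L0: P0=I P1=S  mem[L0]=90
2. P1: load  L1  bus=[BusRd]  L1: P0=I P1=S  mem[L1]=30
3. P1: store L0 := 47  bus=[BusRdX]  L0: P0=I P1=M  mem[L0]=90
4. P0: load  L0  bus=[BusRd,Flush]  L0: P0=S P1=S  mem[L0]=47
5. P1: load  L3  bus=[BusRd]  L3: P0=I P1=S  mem[L3]=50
6. P1: load  L0  bus=[-]  L0: P0=S P1=S  mem[L0]=47
7. P1: load  L1  bus=[-]  L1: P0=I P1=S  mem[L1]=30
8. P0: store L0 := 75  bus=[BusRdX]  L0: P0=M P1=I  mem[L0]=47
9. P0: store L0 := 18  bus=[-]  L0: P0=M P1=I  mem[L0]=47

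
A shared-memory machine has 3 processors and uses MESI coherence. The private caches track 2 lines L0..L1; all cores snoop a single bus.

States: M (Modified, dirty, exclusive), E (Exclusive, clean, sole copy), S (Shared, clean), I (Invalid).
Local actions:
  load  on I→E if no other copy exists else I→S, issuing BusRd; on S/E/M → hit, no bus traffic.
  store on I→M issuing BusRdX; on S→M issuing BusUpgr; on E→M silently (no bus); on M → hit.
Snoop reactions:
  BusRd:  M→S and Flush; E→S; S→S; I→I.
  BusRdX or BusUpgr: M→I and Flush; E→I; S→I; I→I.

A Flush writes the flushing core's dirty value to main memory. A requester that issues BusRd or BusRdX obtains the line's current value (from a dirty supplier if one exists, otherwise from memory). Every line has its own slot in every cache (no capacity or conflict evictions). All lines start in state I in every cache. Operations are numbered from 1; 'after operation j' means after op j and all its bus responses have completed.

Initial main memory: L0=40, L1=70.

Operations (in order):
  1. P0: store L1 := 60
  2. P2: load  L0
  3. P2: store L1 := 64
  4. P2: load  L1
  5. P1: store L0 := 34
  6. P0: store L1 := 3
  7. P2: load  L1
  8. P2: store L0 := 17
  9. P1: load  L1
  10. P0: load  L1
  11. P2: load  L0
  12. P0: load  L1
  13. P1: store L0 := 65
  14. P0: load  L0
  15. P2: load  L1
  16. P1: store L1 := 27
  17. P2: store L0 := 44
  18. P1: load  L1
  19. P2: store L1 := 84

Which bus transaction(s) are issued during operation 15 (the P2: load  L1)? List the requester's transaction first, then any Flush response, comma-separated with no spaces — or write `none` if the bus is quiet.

[1] P0: store L1 := 60 | P0:M(60), P1:I, P2:I | bus: BusRdX
[2] P2: load  L0 | P0:I, P1:I, P2:E(40) | bus: BusRd
[3] P2: store L1 := 64 | P0:I, P1:I, P2:M(64) | bus: BusRdX,Flush
[4] P2: load  L1 | P0:I, P1:I, P2:M(64) | bus: none
[5] P1: store L0 := 34 | P0:I, P1:M(34), P2:I | bus: BusRdX
[6] P0: store L1 := 3 | P0:M(3), P1:I, P2:I | bus: BusRdX,Flush
[7] P2: load  L1 | P0:S(3), P1:I, P2:S(3) | bus: BusRd,Flush
[8] P2: store L0 := 17 | P0:I, P1:I, P2:M(17) | bus: BusRdX,Flush
[9] P1: load  L1 | P0:S(3), P1:S(3), P2:S(3) | bus: BusRd
[10] P0: load  L1 | P0:S(3), P1:S(3), P2:S(3) | bus: none
[11] P2: load  L0 | P0:I, P1:I, P2:M(17) | bus: none
[12] P0: load  L1 | P0:S(3), P1:S(3), P2:S(3) | bus: none
[13] P1: store L0 := 65 | P0:I, P1:M(65), P2:I | bus: BusRdX,Flush
[14] P0: load  L0 | P0:S(65), P1:S(65), P2:I | bus: BusRd,Flush
[15] P2: load  L1 | P0:S(3), P1:S(3), P2:S(3) | bus: none
[16] P1: store L1 := 27 | P0:I, P1:M(27), P2:I | bus: BusUpgr
[17] P2: store L0 := 44 | P0:I, P1:I, P2:M(44) | bus: BusRdX
[18] P1: load  L1 | P0:I, P1:M(27), P2:I | bus: none
[19] P2: store L1 := 84 | P0:I, P1:I, P2:M(84) | bus: BusRdX,Flush

bus = none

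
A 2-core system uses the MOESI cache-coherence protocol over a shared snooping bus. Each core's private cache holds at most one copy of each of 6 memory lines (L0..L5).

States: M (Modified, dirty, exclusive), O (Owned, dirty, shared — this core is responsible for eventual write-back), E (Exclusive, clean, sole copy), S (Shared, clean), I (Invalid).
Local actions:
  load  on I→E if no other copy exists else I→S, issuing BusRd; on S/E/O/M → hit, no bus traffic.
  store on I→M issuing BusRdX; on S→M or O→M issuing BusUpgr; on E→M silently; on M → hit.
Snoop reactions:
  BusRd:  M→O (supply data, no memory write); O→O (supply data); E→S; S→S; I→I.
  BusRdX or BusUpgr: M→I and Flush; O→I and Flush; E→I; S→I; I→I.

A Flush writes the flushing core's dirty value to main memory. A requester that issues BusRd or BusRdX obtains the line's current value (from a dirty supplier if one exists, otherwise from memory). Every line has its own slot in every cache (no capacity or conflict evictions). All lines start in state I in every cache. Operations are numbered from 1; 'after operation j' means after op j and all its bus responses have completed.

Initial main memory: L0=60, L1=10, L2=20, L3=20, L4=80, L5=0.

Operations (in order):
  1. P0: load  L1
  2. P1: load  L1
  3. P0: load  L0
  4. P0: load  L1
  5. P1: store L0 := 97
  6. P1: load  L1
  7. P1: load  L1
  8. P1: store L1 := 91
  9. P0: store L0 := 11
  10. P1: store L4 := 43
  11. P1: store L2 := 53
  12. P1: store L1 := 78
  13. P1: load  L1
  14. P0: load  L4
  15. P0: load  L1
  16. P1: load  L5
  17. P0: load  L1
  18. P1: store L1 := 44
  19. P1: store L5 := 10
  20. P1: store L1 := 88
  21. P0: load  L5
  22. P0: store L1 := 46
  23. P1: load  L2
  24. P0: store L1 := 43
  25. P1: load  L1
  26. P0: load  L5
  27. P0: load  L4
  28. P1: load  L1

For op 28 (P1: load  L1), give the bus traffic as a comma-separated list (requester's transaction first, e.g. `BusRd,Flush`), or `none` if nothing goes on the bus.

bus = none

1. P0: load  L1  bus=[BusRd]  L1: P0=E P1=I  mem[L1]=10
2. P1: load  L1  bus=[BusRd]  L1: P0=S P1=S  mem[L1]=10
3. P0: load  L0  bus=[BusRd]  L0: P0=E P1=I  mem[L0]=60
4. P0: load  L1  bus=[-]  L1: P0=S P1=S  mem[L1]=10
5. P1: store L0 := 97  bus=[BusRdX]  L0: P0=I P1=M  mem[L0]=60
6. P1: load  L1  bus=[-]  L1: P0=S P1=S  mem[L1]=10
7. P1: load  L1  bus=[-]  L1: P0=S P1=S  mem[L1]=10
8. P1: store L1 := 91  bus=[BusUpgr]  L1: P0=I P1=M  mem[L1]=10
9. P0: store L0 := 11  bus=[BusRdX,Flush]  L0: P0=M P1=I  mem[L0]=97
10. P1: store L4 := 43  bus=[BusRdX]  L4: P0=I P1=M  mem[L4]=80
11. P1: store L2 := 53  bus=[BusRdX]  L2: P0=I P1=M  mem[L2]=20
12. P1: store L1 := 78  bus=[-]  L1: P0=I P1=M  mem[L1]=10
13. P1: load  L1  bus=[-]  L1: P0=I P1=M  mem[L1]=10
14. P0: load  L4  bus=[BusRd]  L4: P0=S P1=O  mem[L4]=80
15. P0: load  L1  bus=[BusRd]  L1: P0=S P1=O  mem[L1]=10
16. P1: load  L5  bus=[BusRd]  L5: P0=I P1=E  mem[L5]=0
17. P0: load  L1  bus=[-]  L1: P0=S P1=O  mem[L1]=10
18. P1: store L1 := 44  bus=[BusUpgr]  L1: P0=I P1=M  mem[L1]=10
19. P1: store L5 := 10  bus=[-]  L5: P0=I P1=M  mem[L5]=0
20. P1: store L1 := 88  bus=[-]  L1: P0=I P1=M  mem[L1]=10
21. P0: load  L5  bus=[BusRd]  L5: P0=S P1=O  mem[L5]=0
22. P0: store L1 := 46  bus=[BusRdX,Flush]  L1: P0=M P1=I  mem[L1]=88
23. P1: load  L2  bus=[-]  L2: P0=I P1=M  mem[L2]=20
24. P0: store L1 := 43  bus=[-]  L1: P0=M P1=I  mem[L1]=88
25. P1: load  L1  bus=[BusRd]  L1: P0=O P1=S  mem[L1]=88
26. P0: load  L5  bus=[-]  L5: P0=S P1=O  mem[L5]=0
27. P0: load  L4  bus=[-]  L4: P0=S P1=O  mem[L4]=80
28. P1: load  L1  bus=[-]  L1: P0=O P1=S  mem[L1]=88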